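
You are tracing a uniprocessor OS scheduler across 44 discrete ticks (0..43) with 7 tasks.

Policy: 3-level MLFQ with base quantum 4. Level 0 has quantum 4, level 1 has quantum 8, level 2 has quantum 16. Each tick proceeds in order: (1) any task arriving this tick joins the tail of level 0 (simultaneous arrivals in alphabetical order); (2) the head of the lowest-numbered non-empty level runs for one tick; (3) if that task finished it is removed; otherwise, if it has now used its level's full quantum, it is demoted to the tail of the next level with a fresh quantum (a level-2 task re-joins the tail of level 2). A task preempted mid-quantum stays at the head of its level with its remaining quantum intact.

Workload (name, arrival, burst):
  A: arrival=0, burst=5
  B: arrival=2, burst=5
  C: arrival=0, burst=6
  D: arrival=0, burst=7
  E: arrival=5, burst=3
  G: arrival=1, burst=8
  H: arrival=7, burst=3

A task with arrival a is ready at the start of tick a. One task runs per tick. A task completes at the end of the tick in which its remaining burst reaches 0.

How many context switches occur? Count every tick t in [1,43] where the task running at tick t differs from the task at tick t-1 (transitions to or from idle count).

t=0: L0/L1/L2 = ACD/-/- → run A
t=1: L0/L1/L2 = ACDG/-/- → run A
t=2: L0/L1/L2 = ACDGB/-/- → run A
t=3: L0/L1/L2 = ACDGB/-/- → run A
t=4: L0/L1/L2 = CDGB/A/- → run C
t=5: L0/L1/L2 = CDGBE/A/- → run C
t=6: L0/L1/L2 = CDGBE/A/- → run C
t=7: L0/L1/L2 = CDGBEH/A/- → run C
t=8: L0/L1/L2 = DGBEH/AC/- → run D
t=9: L0/L1/L2 = DGBEH/AC/- → run D
t=10: L0/L1/L2 = DGBEH/AC/- → run D
t=11: L0/L1/L2 = DGBEH/AC/- → run D
t=12: L0/L1/L2 = GBEH/ACD/- → run G
t=13: L0/L1/L2 = GBEH/ACD/- → run G
t=14: L0/L1/L2 = GBEH/ACD/- → run G
t=15: L0/L1/L2 = GBEH/ACD/- → run G
t=16: L0/L1/L2 = BEH/ACDG/- → run B
t=17: L0/L1/L2 = BEH/ACDG/- → run B
t=18: L0/L1/L2 = BEH/ACDG/- → run B
t=19: L0/L1/L2 = BEH/ACDG/- → run B
t=20: L0/L1/L2 = EH/ACDGB/- → run E
t=21: L0/L1/L2 = EH/ACDGB/- → run E
t=22: L0/L1/L2 = EH/ACDGB/- → run E
t=23: L0/L1/L2 = H/ACDGB/- → run H
t=24: L0/L1/L2 = H/ACDGB/- → run H
t=25: L0/L1/L2 = H/ACDGB/- → run H
t=26: L0/L1/L2 = -/ACDGB/- → run A
t=27: L0/L1/L2 = -/CDGB/- → run C
t=28: L0/L1/L2 = -/CDGB/- → run C
t=29: L0/L1/L2 = -/DGB/- → run D
t=30: L0/L1/L2 = -/DGB/- → run D
t=31: L0/L1/L2 = -/DGB/- → run D
t=32: L0/L1/L2 = -/GB/- → run G
t=33: L0/L1/L2 = -/GB/- → run G
t=34: L0/L1/L2 = -/GB/- → run G
t=35: L0/L1/L2 = -/GB/- → run G
t=36: L0/L1/L2 = -/B/- → run B
t=37: (idle)
t=38: (idle)
t=39: (idle)
t=40: (idle)
t=41: (idle)
t=42: (idle)
t=43: (idle)

context switches = 12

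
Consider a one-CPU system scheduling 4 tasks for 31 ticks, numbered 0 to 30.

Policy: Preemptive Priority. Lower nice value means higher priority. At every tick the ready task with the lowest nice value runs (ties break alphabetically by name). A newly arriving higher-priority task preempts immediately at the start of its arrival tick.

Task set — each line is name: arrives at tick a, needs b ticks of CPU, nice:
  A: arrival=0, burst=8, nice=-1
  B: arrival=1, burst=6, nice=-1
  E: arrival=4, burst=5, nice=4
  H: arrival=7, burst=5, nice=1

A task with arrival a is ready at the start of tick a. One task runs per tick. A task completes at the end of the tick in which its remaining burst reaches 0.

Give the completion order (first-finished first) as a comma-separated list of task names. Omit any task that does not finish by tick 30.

t=0: ready={A} → run A
t=1: ready={A,B} → run A
t=2: ready={A,B} → run A
t=3: ready={A,B} → run A
t=4: ready={A,B,E} → run A
t=5: ready={A,B,E} → run A
t=6: ready={A,B,E} → run A
t=7: ready={A,B,E,H} → run A
t=8: ready={B,E,H} → run B
t=9: ready={B,E,H} → run B
t=10: ready={B,E,H} → run B
t=11: ready={B,E,H} → run B
t=12: ready={B,E,H} → run B
t=13: ready={B,E,H} → run B
t=14: ready={E,H} → run H
t=15: ready={E,H} → run H
t=16: ready={E,H} → run H
t=17: ready={E,H} → run H
t=18: ready={E,H} → run H
t=19: ready={E} → run E
t=20: ready={E} → run E
t=21: ready={E} → run E
t=22: ready={E} → run E
t=23: ready={E} → run E
t=24: (idle)
t=25: (idle)
t=26: (idle)
t=27: (idle)
t=28: (idle)
t=29: (idle)
t=30: (idle)

completion order = A, B, H, E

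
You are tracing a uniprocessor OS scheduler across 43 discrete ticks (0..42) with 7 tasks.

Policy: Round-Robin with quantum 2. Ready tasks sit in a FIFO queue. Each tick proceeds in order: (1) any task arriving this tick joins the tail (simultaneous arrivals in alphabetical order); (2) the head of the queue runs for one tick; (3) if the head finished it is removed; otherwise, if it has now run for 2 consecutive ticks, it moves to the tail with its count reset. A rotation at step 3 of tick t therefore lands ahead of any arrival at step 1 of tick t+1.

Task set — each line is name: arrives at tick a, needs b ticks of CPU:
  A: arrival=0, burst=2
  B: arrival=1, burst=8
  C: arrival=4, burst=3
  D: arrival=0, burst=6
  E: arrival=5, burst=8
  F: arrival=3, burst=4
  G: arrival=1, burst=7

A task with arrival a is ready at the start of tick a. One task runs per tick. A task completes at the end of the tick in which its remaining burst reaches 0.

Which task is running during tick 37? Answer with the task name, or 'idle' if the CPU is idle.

running at tick 37 = E

t=0: queue=[A,D] q_used=0 → run A
t=1: queue=[A,D,B,G] q_used=1 → run A
t=2: queue=[D,B,G] q_used=0 → run D
t=3: queue=[D,B,G,F] q_used=1 → run D
t=4: queue=[B,G,F,D,C] q_used=0 → run B
t=5: queue=[B,G,F,D,C,E] q_used=1 → run B
t=6: queue=[G,F,D,C,E,B] q_used=0 → run G
t=7: queue=[G,F,D,C,E,B] q_used=1 → run G
t=8: queue=[F,D,C,E,B,G] q_used=0 → run F
t=9: queue=[F,D,C,E,B,G] q_used=1 → run F
t=10: queue=[D,C,E,B,G,F] q_used=0 → run D
t=11: queue=[D,C,E,B,G,F] q_used=1 → run D
t=12: queue=[C,E,B,G,F,D] q_used=0 → run C
t=13: queue=[C,E,B,G,F,D] q_used=1 → run C
t=14: queue=[E,B,G,F,D,C] q_used=0 → run E
t=15: queue=[E,B,G,F,D,C] q_used=1 → run E
t=16: queue=[B,G,F,D,C,E] q_used=0 → run B
t=17: queue=[B,G,F,D,C,E] q_used=1 → run B
t=18: queue=[G,F,D,C,E,B] q_used=0 → run G
t=19: queue=[G,F,D,C,E,B] q_used=1 → run G
t=20: queue=[F,D,C,E,B,G] q_used=0 → run F
t=21: queue=[F,D,C,E,B,G] q_used=1 → run F
t=22: queue=[D,C,E,B,G] q_used=0 → run D
t=23: queue=[D,C,E,B,G] q_used=1 → run D
t=24: queue=[C,E,B,G] q_used=0 → run C
t=25: queue=[E,B,G] q_used=0 → run E
t=26: queue=[E,B,G] q_used=1 → run E
t=27: queue=[B,G,E] q_used=0 → run B
t=28: queue=[B,G,E] q_used=1 → run B
t=29: queue=[G,E,B] q_used=0 → run G
t=30: queue=[G,E,B] q_used=1 → run G
t=31: queue=[E,B,G] q_used=0 → run E
t=32: queue=[E,B,G] q_used=1 → run E
t=33: queue=[B,G,E] q_used=0 → run B
t=34: queue=[B,G,E] q_used=1 → run B
t=35: queue=[G,E] q_used=0 → run G
t=36: queue=[E] q_used=0 → run E
t=37: queue=[E] q_used=1 → run E
t=38: (idle)
t=39: (idle)
t=40: (idle)
t=41: (idle)
t=42: (idle)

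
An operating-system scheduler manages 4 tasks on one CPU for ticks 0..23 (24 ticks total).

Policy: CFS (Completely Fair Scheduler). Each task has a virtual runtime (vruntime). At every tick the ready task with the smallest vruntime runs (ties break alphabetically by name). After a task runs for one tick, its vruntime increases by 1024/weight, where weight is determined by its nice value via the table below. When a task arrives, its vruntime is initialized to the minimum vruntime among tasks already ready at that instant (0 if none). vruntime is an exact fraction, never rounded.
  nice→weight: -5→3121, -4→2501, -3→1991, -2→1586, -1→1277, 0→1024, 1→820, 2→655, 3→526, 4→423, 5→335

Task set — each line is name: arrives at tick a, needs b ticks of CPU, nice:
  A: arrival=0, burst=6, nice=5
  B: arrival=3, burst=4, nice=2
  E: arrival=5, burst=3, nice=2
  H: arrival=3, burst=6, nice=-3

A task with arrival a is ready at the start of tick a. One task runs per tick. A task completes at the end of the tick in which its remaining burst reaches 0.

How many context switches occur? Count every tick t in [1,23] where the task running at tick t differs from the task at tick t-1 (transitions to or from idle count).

context switches = 12

t=0: vr[A=0] → run A
t=1: vr[A=1024/335] → run A
t=2: vr[A=2048/335] → run A
t=3: vr[A=3072/335 B=3072/335 H=3072/335] → run A
t=4: vr[A=4096/335 B=3072/335 H=3072/335] → run B
t=5: vr[A=4096/335 B=94208/8777 E=3072/335 H=3072/335] → run E
t=6: vr[A=4096/335 B=94208/8777 E=94208/8777 H=3072/335] → run H
t=7: vr[A=4096/335 B=94208/8777 E=94208/8777 H=6459392/666985] → run H
t=8: vr[A=4096/335 B=94208/8777 E=94208/8777 H=6802432/666985] → run H
t=9: vr[A=4096/335 B=94208/8777 E=94208/8777 H=7145472/666985] → run H
t=10: vr[A=4096/335 B=94208/8777 E=94208/8777 H=7488512/666985] → run B
t=11: vr[A=4096/335 B=539648/43885 E=94208/8777 H=7488512/666985] → run E
t=12: vr[A=4096/335 B=539648/43885 E=539648/43885 H=7488512/666985] → run H
t=13: vr[A=4096/335 B=539648/43885 E=539648/43885 H=7831552/666985] → run H
t=14: vr[A=4096/335 B=539648/43885 E=539648/43885] → run A
t=15: vr[A=1024/67 B=539648/43885 E=539648/43885] → run B
t=16: vr[A=1024/67 B=608256/43885 E=539648/43885] → run E
t=17: vr[A=1024/67 B=608256/43885] → run B
t=18: vr[A=1024/67] → run A
t=19: (idle)
t=20: (idle)
t=21: (idle)
t=22: (idle)
t=23: (idle)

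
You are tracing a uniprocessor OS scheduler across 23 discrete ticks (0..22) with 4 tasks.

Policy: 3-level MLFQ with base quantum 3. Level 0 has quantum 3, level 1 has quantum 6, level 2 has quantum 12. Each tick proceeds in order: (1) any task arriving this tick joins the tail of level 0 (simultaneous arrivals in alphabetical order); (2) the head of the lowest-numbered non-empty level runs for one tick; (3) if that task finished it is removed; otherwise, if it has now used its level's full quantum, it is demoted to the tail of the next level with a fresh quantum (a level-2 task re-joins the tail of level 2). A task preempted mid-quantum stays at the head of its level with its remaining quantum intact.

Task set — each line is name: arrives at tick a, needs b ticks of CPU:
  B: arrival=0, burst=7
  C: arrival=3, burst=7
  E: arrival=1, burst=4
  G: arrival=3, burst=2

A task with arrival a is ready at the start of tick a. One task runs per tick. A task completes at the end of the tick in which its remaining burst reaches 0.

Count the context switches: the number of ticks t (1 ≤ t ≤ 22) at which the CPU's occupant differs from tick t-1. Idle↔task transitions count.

t=0: L0/L1/L2 = B/-/- → run B
t=1: L0/L1/L2 = BE/-/- → run B
t=2: L0/L1/L2 = BE/-/- → run B
t=3: L0/L1/L2 = ECG/B/- → run E
t=4: L0/L1/L2 = ECG/B/- → run E
t=5: L0/L1/L2 = ECG/B/- → run E
t=6: L0/L1/L2 = CG/BE/- → run C
t=7: L0/L1/L2 = CG/BE/- → run C
t=8: L0/L1/L2 = CG/BE/- → run C
t=9: L0/L1/L2 = G/BEC/- → run G
t=10: L0/L1/L2 = G/BEC/- → run G
t=11: L0/L1/L2 = -/BEC/- → run B
t=12: L0/L1/L2 = -/BEC/- → run B
t=13: L0/L1/L2 = -/BEC/- → run B
t=14: L0/L1/L2 = -/BEC/- → run B
t=15: L0/L1/L2 = -/EC/- → run E
t=16: L0/L1/L2 = -/C/- → run C
t=17: L0/L1/L2 = -/C/- → run C
t=18: L0/L1/L2 = -/C/- → run C
t=19: L0/L1/L2 = -/C/- → run C
t=20: (idle)
t=21: (idle)
t=22: (idle)

context switches = 7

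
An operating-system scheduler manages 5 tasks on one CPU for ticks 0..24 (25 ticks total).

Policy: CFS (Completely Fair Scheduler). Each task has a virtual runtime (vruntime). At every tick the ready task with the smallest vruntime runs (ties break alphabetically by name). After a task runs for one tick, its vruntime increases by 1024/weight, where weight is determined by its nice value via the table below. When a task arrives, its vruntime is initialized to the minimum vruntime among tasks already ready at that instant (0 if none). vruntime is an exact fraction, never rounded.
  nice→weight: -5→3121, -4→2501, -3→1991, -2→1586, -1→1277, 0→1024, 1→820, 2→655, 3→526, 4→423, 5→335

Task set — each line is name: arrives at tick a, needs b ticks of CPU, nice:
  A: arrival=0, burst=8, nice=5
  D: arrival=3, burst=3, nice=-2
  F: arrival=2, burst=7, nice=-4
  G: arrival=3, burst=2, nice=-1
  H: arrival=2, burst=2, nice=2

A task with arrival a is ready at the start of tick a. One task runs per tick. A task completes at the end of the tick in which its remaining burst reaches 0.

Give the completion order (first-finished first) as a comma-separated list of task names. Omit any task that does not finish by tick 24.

t=0: vr[A=0] → run A
t=1: vr[A=1024/335] → run A
t=2: vr[A=2048/335 F=2048/335 H=2048/335] → run A
t=3: vr[A=3072/335 D=2048/335 F=2048/335 G=2048/335 H=2048/335] → run D
t=4: vr[A=3072/335 D=1795584/265655 F=2048/335 G=2048/335 H=2048/335] → run F
t=5: vr[A=3072/335 D=1795584/265655 F=5465088/837835 G=2048/335 H=2048/335] → run G
t=6: vr[A=3072/335 D=1795584/265655 F=5465088/837835 G=2958336/427795 H=2048/335] → run H
t=7: vr[A=3072/335 D=1795584/265655 F=5465088/837835 G=2958336/427795 H=336896/43885] → run F
t=8: vr[A=3072/335 D=1795584/265655 F=5808128/837835 G=2958336/427795 H=336896/43885] → run D
t=9: vr[A=3072/335 D=1967104/265655 F=5808128/837835 G=2958336/427795 H=336896/43885] → run G
t=10: vr[A=3072/335 D=1967104/265655 F=5808128/837835 H=336896/43885] → run F
t=11: vr[A=3072/335 D=1967104/265655 F=6151168/837835 H=336896/43885] → run F
t=12: vr[A=3072/335 D=1967104/265655 F=6494208/837835 H=336896/43885] → run D
t=13: vr[A=3072/335 F=6494208/837835 H=336896/43885] → run H
t=14: vr[A=3072/335 F=6494208/837835] → run F
t=15: vr[A=3072/335 F=6837248/837835] → run F
t=16: vr[A=3072/335 F=7180288/837835] → run F
t=17: vr[A=3072/335] → run A
t=18: vr[A=4096/335] → run A
t=19: vr[A=1024/67] → run A
t=20: vr[A=6144/335] → run A
t=21: vr[A=7168/335] → run A
t=22: (idle)
t=23: (idle)
t=24: (idle)

completion order = G, D, H, F, A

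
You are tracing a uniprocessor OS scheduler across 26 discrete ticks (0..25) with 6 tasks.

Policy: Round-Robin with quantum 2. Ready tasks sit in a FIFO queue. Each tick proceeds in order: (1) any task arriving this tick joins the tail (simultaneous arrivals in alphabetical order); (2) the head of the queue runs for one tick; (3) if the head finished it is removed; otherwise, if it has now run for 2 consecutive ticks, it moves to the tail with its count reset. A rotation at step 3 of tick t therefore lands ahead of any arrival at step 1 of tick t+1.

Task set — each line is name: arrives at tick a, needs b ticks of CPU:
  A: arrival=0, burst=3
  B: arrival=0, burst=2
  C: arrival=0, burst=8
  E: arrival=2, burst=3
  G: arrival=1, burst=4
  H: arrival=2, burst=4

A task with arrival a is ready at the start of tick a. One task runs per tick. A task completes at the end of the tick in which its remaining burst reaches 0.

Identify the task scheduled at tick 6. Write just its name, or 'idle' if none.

running at tick 6 = G

t=0: queue=[A,B,C] q_used=0 → run A
t=1: queue=[A,B,C,G] q_used=1 → run A
t=2: queue=[B,C,G,A,E,H] q_used=0 → run B
t=3: queue=[B,C,G,A,E,H] q_used=1 → run B
t=4: queue=[C,G,A,E,H] q_used=0 → run C
t=5: queue=[C,G,A,E,H] q_used=1 → run C
t=6: queue=[G,A,E,H,C] q_used=0 → run G
t=7: queue=[G,A,E,H,C] q_used=1 → run G
t=8: queue=[A,E,H,C,G] q_used=0 → run A
t=9: queue=[E,H,C,G] q_used=0 → run E
t=10: queue=[E,H,C,G] q_used=1 → run E
t=11: queue=[H,C,G,E] q_used=0 → run H
t=12: queue=[H,C,G,E] q_used=1 → run H
t=13: queue=[C,G,E,H] q_used=0 → run C
t=14: queue=[C,G,E,H] q_used=1 → run C
t=15: queue=[G,E,H,C] q_used=0 → run G
t=16: queue=[G,E,H,C] q_used=1 → run G
t=17: queue=[E,H,C] q_used=0 → run E
t=18: queue=[H,C] q_used=0 → run H
t=19: queue=[H,C] q_used=1 → run H
t=20: queue=[C] q_used=0 → run C
t=21: queue=[C] q_used=1 → run C
t=22: queue=[C] q_used=0 → run C
t=23: queue=[C] q_used=1 → run C
t=24: (idle)
t=25: (idle)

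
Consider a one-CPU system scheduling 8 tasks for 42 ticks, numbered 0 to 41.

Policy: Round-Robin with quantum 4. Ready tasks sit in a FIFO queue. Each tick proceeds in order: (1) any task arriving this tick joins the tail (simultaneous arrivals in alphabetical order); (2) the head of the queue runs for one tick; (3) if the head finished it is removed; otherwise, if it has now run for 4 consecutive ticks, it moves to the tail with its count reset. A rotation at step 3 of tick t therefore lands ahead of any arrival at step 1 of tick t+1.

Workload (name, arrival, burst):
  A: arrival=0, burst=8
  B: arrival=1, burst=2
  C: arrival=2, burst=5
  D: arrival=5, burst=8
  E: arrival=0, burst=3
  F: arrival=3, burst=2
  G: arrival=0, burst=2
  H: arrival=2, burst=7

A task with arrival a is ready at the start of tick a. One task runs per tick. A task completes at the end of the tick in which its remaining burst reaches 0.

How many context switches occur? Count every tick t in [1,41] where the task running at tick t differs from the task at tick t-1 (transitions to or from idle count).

t=0: queue=[A,E,G] q_used=0 → run A
t=1: queue=[A,E,G,B] q_used=1 → run A
t=2: queue=[A,E,G,B,C,H] q_used=2 → run A
t=3: queue=[A,E,G,B,C,H,F] q_used=3 → run A
t=4: queue=[E,G,B,C,H,F,A] q_used=0 → run E
t=5: queue=[E,G,B,C,H,F,A,D] q_used=1 → run E
t=6: queue=[E,G,B,C,H,F,A,D] q_used=2 → run E
t=7: queue=[G,B,C,H,F,A,D] q_used=0 → run G
t=8: queue=[G,B,C,H,F,A,D] q_used=1 → run G
t=9: queue=[B,C,H,F,A,D] q_used=0 → run B
t=10: queue=[B,C,H,F,A,D] q_used=1 → run B
t=11: queue=[C,H,F,A,D] q_used=0 → run C
t=12: queue=[C,H,F,A,D] q_used=1 → run C
t=13: queue=[C,H,F,A,D] q_used=2 → run C
t=14: queue=[C,H,F,A,D] q_used=3 → run C
t=15: queue=[H,F,A,D,C] q_used=0 → run H
t=16: queue=[H,F,A,D,C] q_used=1 → run H
t=17: queue=[H,F,A,D,C] q_used=2 → run H
t=18: queue=[H,F,A,D,C] q_used=3 → run H
t=19: queue=[F,A,D,C,H] q_used=0 → run F
t=20: queue=[F,A,D,C,H] q_used=1 → run F
t=21: queue=[A,D,C,H] q_used=0 → run A
t=22: queue=[A,D,C,H] q_used=1 → run A
t=23: queue=[A,D,C,H] q_used=2 → run A
t=24: queue=[A,D,C,H] q_used=3 → run A
t=25: queue=[D,C,H] q_used=0 → run D
t=26: queue=[D,C,H] q_used=1 → run D
t=27: queue=[D,C,H] q_used=2 → run D
t=28: queue=[D,C,H] q_used=3 → run D
t=29: queue=[C,H,D] q_used=0 → run C
t=30: queue=[H,D] q_used=0 → run H
t=31: queue=[H,D] q_used=1 → run H
t=32: queue=[H,D] q_used=2 → run H
t=33: queue=[D] q_used=0 → run D
t=34: queue=[D] q_used=1 → run D
t=35: queue=[D] q_used=2 → run D
t=36: queue=[D] q_used=3 → run D
t=37: (idle)
t=38: (idle)
t=39: (idle)
t=40: (idle)
t=41: (idle)

context switches = 12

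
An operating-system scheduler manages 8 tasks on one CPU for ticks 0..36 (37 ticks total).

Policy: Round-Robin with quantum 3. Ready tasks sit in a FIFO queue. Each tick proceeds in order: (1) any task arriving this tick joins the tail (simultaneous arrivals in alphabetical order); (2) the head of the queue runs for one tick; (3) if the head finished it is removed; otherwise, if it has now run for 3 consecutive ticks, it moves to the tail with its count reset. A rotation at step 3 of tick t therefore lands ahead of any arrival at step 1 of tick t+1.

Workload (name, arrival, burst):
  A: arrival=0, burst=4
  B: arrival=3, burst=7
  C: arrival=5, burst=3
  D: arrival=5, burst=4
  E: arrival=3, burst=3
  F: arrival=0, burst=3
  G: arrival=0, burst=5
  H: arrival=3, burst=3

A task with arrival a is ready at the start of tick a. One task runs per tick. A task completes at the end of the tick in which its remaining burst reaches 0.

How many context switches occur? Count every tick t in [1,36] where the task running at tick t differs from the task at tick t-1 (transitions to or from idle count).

t=0: queue=[A,F,G] q_used=0 → run A
t=1: queue=[A,F,G] q_used=1 → run A
t=2: queue=[A,F,G] q_used=2 → run A
t=3: queue=[F,G,A,B,E,H] q_used=0 → run F
t=4: queue=[F,G,A,B,E,H] q_used=1 → run F
t=5: queue=[F,G,A,B,E,H,C,D] q_used=2 → run F
t=6: queue=[G,A,B,E,H,C,D] q_used=0 → run G
t=7: queue=[G,A,B,E,H,C,D] q_used=1 → run G
t=8: queue=[G,A,B,E,H,C,D] q_used=2 → run G
t=9: queue=[A,B,E,H,C,D,G] q_used=0 → run A
t=10: queue=[B,E,H,C,D,G] q_used=0 → run B
t=11: queue=[B,E,H,C,D,G] q_used=1 → run B
t=12: queue=[B,E,H,C,D,G] q_used=2 → run B
t=13: queue=[E,H,C,D,G,B] q_used=0 → run E
t=14: queue=[E,H,C,D,G,B] q_used=1 → run E
t=15: queue=[E,H,C,D,G,B] q_used=2 → run E
t=16: queue=[H,C,D,G,B] q_used=0 → run H
t=17: queue=[H,C,D,G,B] q_used=1 → run H
t=18: queue=[H,C,D,G,B] q_used=2 → run H
t=19: queue=[C,D,G,B] q_used=0 → run C
t=20: queue=[C,D,G,B] q_used=1 → run C
t=21: queue=[C,D,G,B] q_used=2 → run C
t=22: queue=[D,G,B] q_used=0 → run D
t=23: queue=[D,G,B] q_used=1 → run D
t=24: queue=[D,G,B] q_used=2 → run D
t=25: queue=[G,B,D] q_used=0 → run G
t=26: queue=[G,B,D] q_used=1 → run G
t=27: queue=[B,D] q_used=0 → run B
t=28: queue=[B,D] q_used=1 → run B
t=29: queue=[B,D] q_used=2 → run B
t=30: queue=[D,B] q_used=0 → run D
t=31: queue=[B] q_used=0 → run B
t=32: (idle)
t=33: (idle)
t=34: (idle)
t=35: (idle)
t=36: (idle)

context switches = 13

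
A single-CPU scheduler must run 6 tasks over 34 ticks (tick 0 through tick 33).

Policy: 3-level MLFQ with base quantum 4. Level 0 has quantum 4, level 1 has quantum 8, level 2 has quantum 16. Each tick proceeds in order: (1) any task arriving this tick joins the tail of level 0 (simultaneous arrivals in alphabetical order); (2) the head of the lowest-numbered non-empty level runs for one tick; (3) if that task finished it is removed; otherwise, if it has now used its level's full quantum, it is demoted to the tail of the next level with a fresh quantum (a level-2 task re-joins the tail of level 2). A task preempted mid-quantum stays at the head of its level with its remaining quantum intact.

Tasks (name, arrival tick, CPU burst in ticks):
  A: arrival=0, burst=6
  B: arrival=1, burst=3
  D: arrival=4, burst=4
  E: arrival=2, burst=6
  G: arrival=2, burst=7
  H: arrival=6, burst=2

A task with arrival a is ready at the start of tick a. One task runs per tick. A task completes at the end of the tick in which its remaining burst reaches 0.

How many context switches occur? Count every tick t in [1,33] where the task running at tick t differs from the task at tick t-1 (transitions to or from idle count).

context switches = 9

t=0: L0/L1/L2 = A/-/- → run A
t=1: L0/L1/L2 = AB/-/- → run A
t=2: L0/L1/L2 = ABEG/-/- → run A
t=3: L0/L1/L2 = ABEG/-/- → run A
t=4: L0/L1/L2 = BEGD/A/- → run B
t=5: L0/L1/L2 = BEGD/A/- → run B
t=6: L0/L1/L2 = BEGDH/A/- → run B
t=7: L0/L1/L2 = EGDH/A/- → run E
t=8: L0/L1/L2 = EGDH/A/- → run E
t=9: L0/L1/L2 = EGDH/A/- → run E
t=10: L0/L1/L2 = EGDH/A/- → run E
t=11: L0/L1/L2 = GDH/AE/- → run G
t=12: L0/L1/L2 = GDH/AE/- → run G
t=13: L0/L1/L2 = GDH/AE/- → run G
t=14: L0/L1/L2 = GDH/AE/- → run G
t=15: L0/L1/L2 = DH/AEG/- → run D
t=16: L0/L1/L2 = DH/AEG/- → run D
t=17: L0/L1/L2 = DH/AEG/- → run D
t=18: L0/L1/L2 = DH/AEG/- → run D
t=19: L0/L1/L2 = H/AEG/- → run H
t=20: L0/L1/L2 = H/AEG/- → run H
t=21: L0/L1/L2 = -/AEG/- → run A
t=22: L0/L1/L2 = -/AEG/- → run A
t=23: L0/L1/L2 = -/EG/- → run E
t=24: L0/L1/L2 = -/EG/- → run E
t=25: L0/L1/L2 = -/G/- → run G
t=26: L0/L1/L2 = -/G/- → run G
t=27: L0/L1/L2 = -/G/- → run G
t=28: (idle)
t=29: (idle)
t=30: (idle)
t=31: (idle)
t=32: (idle)
t=33: (idle)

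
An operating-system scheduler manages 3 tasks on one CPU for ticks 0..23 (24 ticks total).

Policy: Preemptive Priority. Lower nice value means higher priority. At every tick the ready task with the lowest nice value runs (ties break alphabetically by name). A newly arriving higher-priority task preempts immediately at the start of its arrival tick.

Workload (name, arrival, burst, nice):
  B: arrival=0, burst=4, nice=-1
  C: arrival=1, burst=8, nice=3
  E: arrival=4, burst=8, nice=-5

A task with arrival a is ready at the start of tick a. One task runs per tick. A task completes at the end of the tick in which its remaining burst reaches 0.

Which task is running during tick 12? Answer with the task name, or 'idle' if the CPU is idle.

running at tick 12 = C

t=0: ready={B} → run B
t=1: ready={B,C} → run B
t=2: ready={B,C} → run B
t=3: ready={B,C} → run B
t=4: ready={C,E} → run E
t=5: ready={C,E} → run E
t=6: ready={C,E} → run E
t=7: ready={C,E} → run E
t=8: ready={C,E} → run E
t=9: ready={C,E} → run E
t=10: ready={C,E} → run E
t=11: ready={C,E} → run E
t=12: ready={C} → run C
t=13: ready={C} → run C
t=14: ready={C} → run C
t=15: ready={C} → run C
t=16: ready={C} → run C
t=17: ready={C} → run C
t=18: ready={C} → run C
t=19: ready={C} → run C
t=20: (idle)
t=21: (idle)
t=22: (idle)
t=23: (idle)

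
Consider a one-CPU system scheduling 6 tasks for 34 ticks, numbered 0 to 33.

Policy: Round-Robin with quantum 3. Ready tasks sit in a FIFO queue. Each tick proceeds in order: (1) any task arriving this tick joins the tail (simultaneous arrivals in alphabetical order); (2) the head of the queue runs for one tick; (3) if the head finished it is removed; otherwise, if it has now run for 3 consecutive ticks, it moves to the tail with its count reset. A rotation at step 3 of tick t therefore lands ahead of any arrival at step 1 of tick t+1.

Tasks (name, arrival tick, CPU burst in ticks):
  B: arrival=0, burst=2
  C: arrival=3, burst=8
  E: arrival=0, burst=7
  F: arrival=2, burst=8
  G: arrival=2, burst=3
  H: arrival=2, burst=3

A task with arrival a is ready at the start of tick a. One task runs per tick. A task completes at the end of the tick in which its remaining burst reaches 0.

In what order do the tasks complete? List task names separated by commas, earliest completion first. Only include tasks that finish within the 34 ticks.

completion order = B, G, H, E, F, C

t=0: queue=[B,E] q_used=0 → run B
t=1: queue=[B,E] q_used=1 → run B
t=2: queue=[E,F,G,H] q_used=0 → run E
t=3: queue=[E,F,G,H,C] q_used=1 → run E
t=4: queue=[E,F,G,H,C] q_used=2 → run E
t=5: queue=[F,G,H,C,E] q_used=0 → run F
t=6: queue=[F,G,H,C,E] q_used=1 → run F
t=7: queue=[F,G,H,C,E] q_used=2 → run F
t=8: queue=[G,H,C,E,F] q_used=0 → run G
t=9: queue=[G,H,C,E,F] q_used=1 → run G
t=10: queue=[G,H,C,E,F] q_used=2 → run G
t=11: queue=[H,C,E,F] q_used=0 → run H
t=12: queue=[H,C,E,F] q_used=1 → run H
t=13: queue=[H,C,E,F] q_used=2 → run H
t=14: queue=[C,E,F] q_used=0 → run C
t=15: queue=[C,E,F] q_used=1 → run C
t=16: queue=[C,E,F] q_used=2 → run C
t=17: queue=[E,F,C] q_used=0 → run E
t=18: queue=[E,F,C] q_used=1 → run E
t=19: queue=[E,F,C] q_used=2 → run E
t=20: queue=[F,C,E] q_used=0 → run F
t=21: queue=[F,C,E] q_used=1 → run F
t=22: queue=[F,C,E] q_used=2 → run F
t=23: queue=[C,E,F] q_used=0 → run C
t=24: queue=[C,E,F] q_used=1 → run C
t=25: queue=[C,E,F] q_used=2 → run C
t=26: queue=[E,F,C] q_used=0 → run E
t=27: queue=[F,C] q_used=0 → run F
t=28: queue=[F,C] q_used=1 → run F
t=29: queue=[C] q_used=0 → run C
t=30: queue=[C] q_used=1 → run C
t=31: (idle)
t=32: (idle)
t=33: (idle)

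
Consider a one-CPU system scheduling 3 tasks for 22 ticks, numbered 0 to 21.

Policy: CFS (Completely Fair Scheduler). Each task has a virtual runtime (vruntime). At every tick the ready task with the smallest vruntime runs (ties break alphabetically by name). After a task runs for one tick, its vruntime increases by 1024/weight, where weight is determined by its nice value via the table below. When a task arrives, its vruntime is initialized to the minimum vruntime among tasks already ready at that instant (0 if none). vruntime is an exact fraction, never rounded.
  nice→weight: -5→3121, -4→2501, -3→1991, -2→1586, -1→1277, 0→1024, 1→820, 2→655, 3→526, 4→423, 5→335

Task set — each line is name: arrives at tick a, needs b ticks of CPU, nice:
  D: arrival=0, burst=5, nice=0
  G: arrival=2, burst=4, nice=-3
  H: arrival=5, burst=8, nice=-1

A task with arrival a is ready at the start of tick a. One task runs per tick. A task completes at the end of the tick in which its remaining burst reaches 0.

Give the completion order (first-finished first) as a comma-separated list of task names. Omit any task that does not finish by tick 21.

t=0: vr[D=0] → run D
t=1: vr[D=1] → run D
t=2: vr[D=2 G=2] → run D
t=3: vr[D=3 G=2] → run G
t=4: vr[D=3 G=5006/1991] → run G
t=5: vr[D=3 G=6030/1991 H=3] → run D
t=6: vr[D=4 G=6030/1991 H=3] → run H
t=7: vr[D=4 G=6030/1991 H=4855/1277] → run G
t=8: vr[D=4 G=7054/1991 H=4855/1277] → run G
t=9: vr[D=4 H=4855/1277] → run H
t=10: vr[D=4 H=5879/1277] → run D
t=11: vr[H=5879/1277] → run H
t=12: vr[H=6903/1277] → run H
t=13: vr[H=7927/1277] → run H
t=14: vr[H=8951/1277] → run H
t=15: vr[H=9975/1277] → run H
t=16: vr[H=10999/1277] → run H
t=17: (idle)
t=18: (idle)
t=19: (idle)
t=20: (idle)
t=21: (idle)

completion order = G, D, H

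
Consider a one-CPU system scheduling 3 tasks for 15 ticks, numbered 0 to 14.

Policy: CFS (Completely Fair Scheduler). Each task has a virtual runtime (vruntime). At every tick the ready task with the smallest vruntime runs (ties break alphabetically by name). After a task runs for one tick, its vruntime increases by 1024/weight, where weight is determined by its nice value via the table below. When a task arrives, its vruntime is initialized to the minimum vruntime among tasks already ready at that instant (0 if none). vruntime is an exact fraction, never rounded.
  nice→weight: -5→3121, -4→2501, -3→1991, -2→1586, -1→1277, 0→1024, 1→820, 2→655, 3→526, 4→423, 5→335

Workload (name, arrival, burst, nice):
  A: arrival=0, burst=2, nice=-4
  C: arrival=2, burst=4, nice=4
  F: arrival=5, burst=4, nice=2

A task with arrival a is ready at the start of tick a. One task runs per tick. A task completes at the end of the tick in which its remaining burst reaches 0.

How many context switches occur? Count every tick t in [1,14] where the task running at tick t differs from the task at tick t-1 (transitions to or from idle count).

t=0: vr[A=0] → run A
t=1: vr[A=1024/2501] → run A
t=2: vr[C=0] → run C
t=3: vr[C=1024/423] → run C
t=4: vr[C=2048/423] → run C
t=5: vr[C=1024/141 F=1024/141] → run C
t=6: vr[F=1024/141] → run F
t=7: vr[F=815104/92355] → run F
t=8: vr[F=959488/92355] → run F
t=9: vr[F=1103872/92355] → run F
t=10: (idle)
t=11: (idle)
t=12: (idle)
t=13: (idle)
t=14: (idle)

context switches = 3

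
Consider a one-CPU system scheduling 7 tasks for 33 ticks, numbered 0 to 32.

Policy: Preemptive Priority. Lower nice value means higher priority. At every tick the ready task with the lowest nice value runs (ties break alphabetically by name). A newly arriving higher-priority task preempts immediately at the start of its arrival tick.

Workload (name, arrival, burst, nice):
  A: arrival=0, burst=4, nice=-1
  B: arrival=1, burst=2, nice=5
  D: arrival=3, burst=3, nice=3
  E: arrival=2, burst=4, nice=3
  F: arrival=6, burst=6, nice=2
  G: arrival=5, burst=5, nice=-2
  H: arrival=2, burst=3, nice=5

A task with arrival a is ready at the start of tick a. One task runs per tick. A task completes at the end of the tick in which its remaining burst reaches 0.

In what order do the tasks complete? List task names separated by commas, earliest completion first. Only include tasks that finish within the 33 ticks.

t=0: ready={A} → run A
t=1: ready={A,B} → run A
t=2: ready={A,B,E,H} → run A
t=3: ready={A,B,D,E,H} → run A
t=4: ready={B,D,E,H} → run D
t=5: ready={B,D,E,G,H} → run G
t=6: ready={B,D,E,F,G,H} → run G
t=7: ready={B,D,E,F,G,H} → run G
t=8: ready={B,D,E,F,G,H} → run G
t=9: ready={B,D,E,F,G,H} → run G
t=10: ready={B,D,E,F,H} → run F
t=11: ready={B,D,E,F,H} → run F
t=12: ready={B,D,E,F,H} → run F
t=13: ready={B,D,E,F,H} → run F
t=14: ready={B,D,E,F,H} → run F
t=15: ready={B,D,E,F,H} → run F
t=16: ready={B,D,E,H} → run D
t=17: ready={B,D,E,H} → run D
t=18: ready={B,E,H} → run E
t=19: ready={B,E,H} → run E
t=20: ready={B,E,H} → run E
t=21: ready={B,E,H} → run E
t=22: ready={B,H} → run B
t=23: ready={B,H} → run B
t=24: ready={H} → run H
t=25: ready={H} → run H
t=26: ready={H} → run H
t=27: (idle)
t=28: (idle)
t=29: (idle)
t=30: (idle)
t=31: (idle)
t=32: (idle)

completion order = A, G, F, D, E, B, H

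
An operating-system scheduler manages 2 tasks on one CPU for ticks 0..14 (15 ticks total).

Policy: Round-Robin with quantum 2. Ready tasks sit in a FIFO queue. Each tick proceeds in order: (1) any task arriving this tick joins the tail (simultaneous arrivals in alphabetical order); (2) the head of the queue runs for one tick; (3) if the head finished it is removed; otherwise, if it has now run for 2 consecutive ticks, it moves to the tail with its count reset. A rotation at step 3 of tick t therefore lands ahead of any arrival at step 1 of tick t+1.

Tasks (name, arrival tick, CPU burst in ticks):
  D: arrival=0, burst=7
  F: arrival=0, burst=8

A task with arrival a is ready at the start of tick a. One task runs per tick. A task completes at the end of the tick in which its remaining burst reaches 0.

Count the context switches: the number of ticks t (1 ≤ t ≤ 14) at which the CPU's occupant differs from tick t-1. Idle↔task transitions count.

t=0: queue=[D,F] q_used=0 → run D
t=1: queue=[D,F] q_used=1 → run D
t=2: queue=[F,D] q_used=0 → run F
t=3: queue=[F,D] q_used=1 → run F
t=4: queue=[D,F] q_used=0 → run D
t=5: queue=[D,F] q_used=1 → run D
t=6: queue=[F,D] q_used=0 → run F
t=7: queue=[F,D] q_used=1 → run F
t=8: queue=[D,F] q_used=0 → run D
t=9: queue=[D,F] q_used=1 → run D
t=10: queue=[F,D] q_used=0 → run F
t=11: queue=[F,D] q_used=1 → run F
t=12: queue=[D,F] q_used=0 → run D
t=13: queue=[F] q_used=0 → run F
t=14: queue=[F] q_used=1 → run F

context switches = 7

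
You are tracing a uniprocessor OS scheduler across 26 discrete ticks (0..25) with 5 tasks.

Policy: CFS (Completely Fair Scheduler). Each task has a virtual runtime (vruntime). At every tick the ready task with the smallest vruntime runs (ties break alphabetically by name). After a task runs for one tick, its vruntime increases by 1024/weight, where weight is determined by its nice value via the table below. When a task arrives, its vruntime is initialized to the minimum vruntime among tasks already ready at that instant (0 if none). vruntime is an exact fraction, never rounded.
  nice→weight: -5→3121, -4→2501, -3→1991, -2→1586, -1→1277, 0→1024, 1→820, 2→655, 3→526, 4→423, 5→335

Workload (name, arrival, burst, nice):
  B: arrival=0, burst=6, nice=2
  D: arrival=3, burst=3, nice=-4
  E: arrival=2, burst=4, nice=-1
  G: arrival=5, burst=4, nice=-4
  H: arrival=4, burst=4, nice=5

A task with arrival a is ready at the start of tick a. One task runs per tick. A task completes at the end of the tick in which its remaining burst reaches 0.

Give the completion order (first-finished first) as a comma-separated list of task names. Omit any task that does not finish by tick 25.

t=0: vr[B=0] → run B
t=1: vr[B=1024/655] → run B
t=2: vr[B=2048/655 E=2048/655] → run B
t=3: vr[B=3072/655 D=2048/655 E=2048/655] → run D
t=4: vr[B=3072/655 D=5792768/1638155 E=2048/655 H=2048/655] → run E
t=5: vr[B=3072/655 D=5792768/1638155 E=3286016/836435 G=2048/655 H=2048/655] → run G
t=6: vr[B=3072/655 D=5792768/1638155 E=3286016/836435 G=5792768/1638155 H=2048/655] → run H
t=7: vr[B=3072/655 D=5792768/1638155 E=3286016/836435 G=5792768/1638155 H=54272/8777] → run D
t=8: vr[B=3072/655 D=6463488/1638155 E=3286016/836435 G=5792768/1638155 H=54272/8777] → run G
t=9: vr[B=3072/655 D=6463488/1638155 E=3286016/836435 G=6463488/1638155 H=54272/8777] → run E
t=10: vr[B=3072/655 D=6463488/1638155 E=3956736/836435 G=6463488/1638155 H=54272/8777] → run D
t=11: vr[B=3072/655 E=3956736/836435 G=6463488/1638155 H=54272/8777] → run G
t=12: vr[B=3072/655 E=3956736/836435 G=7134208/1638155 H=54272/8777] → run G
t=13: vr[B=3072/655 E=3956736/836435 H=54272/8777] → run B
t=14: vr[B=4096/655 E=3956736/836435 H=54272/8777] → run E
t=15: vr[B=4096/655 E=4627456/836435 H=54272/8777] → run E
t=16: vr[B=4096/655 H=54272/8777] → run H
t=17: vr[B=4096/655 H=405504/43885] → run B
t=18: vr[B=1024/131 H=405504/43885] → run B
t=19: vr[H=405504/43885] → run H
t=20: vr[H=539648/43885] → run H
t=21: (idle)
t=22: (idle)
t=23: (idle)
t=24: (idle)
t=25: (idle)

completion order = D, G, E, B, H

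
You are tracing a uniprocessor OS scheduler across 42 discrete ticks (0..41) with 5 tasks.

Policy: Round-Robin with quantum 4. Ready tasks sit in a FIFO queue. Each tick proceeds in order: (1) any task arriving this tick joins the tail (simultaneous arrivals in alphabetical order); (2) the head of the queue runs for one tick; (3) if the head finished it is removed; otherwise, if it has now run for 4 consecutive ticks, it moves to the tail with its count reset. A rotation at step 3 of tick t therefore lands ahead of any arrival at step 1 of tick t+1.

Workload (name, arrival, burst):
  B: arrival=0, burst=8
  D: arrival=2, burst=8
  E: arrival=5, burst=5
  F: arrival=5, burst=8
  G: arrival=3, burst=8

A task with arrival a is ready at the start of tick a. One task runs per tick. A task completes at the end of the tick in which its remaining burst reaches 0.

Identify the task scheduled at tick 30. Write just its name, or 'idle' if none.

running at tick 30 = G

t=0: queue=[B] q_used=0 → run B
t=1: queue=[B] q_used=1 → run B
t=2: queue=[B,D] q_used=2 → run B
t=3: queue=[B,D,G] q_used=3 → run B
t=4: queue=[D,G,B] q_used=0 → run D
t=5: queue=[D,G,B,E,F] q_used=1 → run D
t=6: queue=[D,G,B,E,F] q_used=2 → run D
t=7: queue=[D,G,B,E,F] q_used=3 → run D
t=8: queue=[G,B,E,F,D] q_used=0 → run G
t=9: queue=[G,B,E,F,D] q_used=1 → run G
t=10: queue=[G,B,E,F,D] q_used=2 → run G
t=11: queue=[G,B,E,F,D] q_used=3 → run G
t=12: queue=[B,E,F,D,G] q_used=0 → run B
t=13: queue=[B,E,F,D,G] q_used=1 → run B
t=14: queue=[B,E,F,D,G] q_used=2 → run B
t=15: queue=[B,E,F,D,G] q_used=3 → run B
t=16: queue=[E,F,D,G] q_used=0 → run E
t=17: queue=[E,F,D,G] q_used=1 → run E
t=18: queue=[E,F,D,G] q_used=2 → run E
t=19: queue=[E,F,D,G] q_used=3 → run E
t=20: queue=[F,D,G,E] q_used=0 → run F
t=21: queue=[F,D,G,E] q_used=1 → run F
t=22: queue=[F,D,G,E] q_used=2 → run F
t=23: queue=[F,D,G,E] q_used=3 → run F
t=24: queue=[D,G,E,F] q_used=0 → run D
t=25: queue=[D,G,E,F] q_used=1 → run D
t=26: queue=[D,G,E,F] q_used=2 → run D
t=27: queue=[D,G,E,F] q_used=3 → run D
t=28: queue=[G,E,F] q_used=0 → run G
t=29: queue=[G,E,F] q_used=1 → run G
t=30: queue=[G,E,F] q_used=2 → run G
t=31: queue=[G,E,F] q_used=3 → run G
t=32: queue=[E,F] q_used=0 → run E
t=33: queue=[F] q_used=0 → run F
t=34: queue=[F] q_used=1 → run F
t=35: queue=[F] q_used=2 → run F
t=36: queue=[F] q_used=3 → run F
t=37: (idle)
t=38: (idle)
t=39: (idle)
t=40: (idle)
t=41: (idle)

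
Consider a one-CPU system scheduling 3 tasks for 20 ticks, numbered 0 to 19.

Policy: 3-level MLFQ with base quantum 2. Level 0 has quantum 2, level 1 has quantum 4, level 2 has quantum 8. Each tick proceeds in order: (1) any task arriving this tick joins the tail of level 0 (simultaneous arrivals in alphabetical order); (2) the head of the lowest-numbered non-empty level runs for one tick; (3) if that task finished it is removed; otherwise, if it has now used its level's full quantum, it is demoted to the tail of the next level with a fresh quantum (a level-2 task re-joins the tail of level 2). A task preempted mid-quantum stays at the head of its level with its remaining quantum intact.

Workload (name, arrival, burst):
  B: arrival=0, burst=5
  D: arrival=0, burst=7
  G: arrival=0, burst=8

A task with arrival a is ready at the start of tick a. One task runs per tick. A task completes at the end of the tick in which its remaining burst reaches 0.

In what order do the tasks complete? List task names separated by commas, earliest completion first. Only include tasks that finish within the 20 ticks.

t=0: L0/L1/L2 = BDG/-/- → run B
t=1: L0/L1/L2 = BDG/-/- → run B
t=2: L0/L1/L2 = DG/B/- → run D
t=3: L0/L1/L2 = DG/B/- → run D
t=4: L0/L1/L2 = G/BD/- → run G
t=5: L0/L1/L2 = G/BD/- → run G
t=6: L0/L1/L2 = -/BDG/- → run B
t=7: L0/L1/L2 = -/BDG/- → run B
t=8: L0/L1/L2 = -/BDG/- → run B
t=9: L0/L1/L2 = -/DG/- → run D
t=10: L0/L1/L2 = -/DG/- → run D
t=11: L0/L1/L2 = -/DG/- → run D
t=12: L0/L1/L2 = -/DG/- → run D
t=13: L0/L1/L2 = -/G/D → run G
t=14: L0/L1/L2 = -/G/D → run G
t=15: L0/L1/L2 = -/G/D → run G
t=16: L0/L1/L2 = -/G/D → run G
t=17: L0/L1/L2 = -/-/DG → run D
t=18: L0/L1/L2 = -/-/G → run G
t=19: L0/L1/L2 = -/-/G → run G

completion order = B, D, G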